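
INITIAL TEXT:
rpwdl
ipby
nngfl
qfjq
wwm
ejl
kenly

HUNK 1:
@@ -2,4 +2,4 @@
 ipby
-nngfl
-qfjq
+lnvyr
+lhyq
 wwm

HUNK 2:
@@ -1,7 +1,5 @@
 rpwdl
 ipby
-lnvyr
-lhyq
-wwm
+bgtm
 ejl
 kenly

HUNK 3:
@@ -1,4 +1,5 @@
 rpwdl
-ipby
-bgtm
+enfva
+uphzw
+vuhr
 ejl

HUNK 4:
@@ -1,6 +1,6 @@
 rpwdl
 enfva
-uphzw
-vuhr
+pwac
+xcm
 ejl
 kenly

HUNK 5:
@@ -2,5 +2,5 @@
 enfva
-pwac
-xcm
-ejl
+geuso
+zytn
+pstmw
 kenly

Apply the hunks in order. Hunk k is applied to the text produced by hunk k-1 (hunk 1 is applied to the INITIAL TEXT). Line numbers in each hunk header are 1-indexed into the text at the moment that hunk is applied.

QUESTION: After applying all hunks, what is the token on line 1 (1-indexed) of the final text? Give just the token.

Answer: rpwdl

Derivation:
Hunk 1: at line 2 remove [nngfl,qfjq] add [lnvyr,lhyq] -> 7 lines: rpwdl ipby lnvyr lhyq wwm ejl kenly
Hunk 2: at line 1 remove [lnvyr,lhyq,wwm] add [bgtm] -> 5 lines: rpwdl ipby bgtm ejl kenly
Hunk 3: at line 1 remove [ipby,bgtm] add [enfva,uphzw,vuhr] -> 6 lines: rpwdl enfva uphzw vuhr ejl kenly
Hunk 4: at line 1 remove [uphzw,vuhr] add [pwac,xcm] -> 6 lines: rpwdl enfva pwac xcm ejl kenly
Hunk 5: at line 2 remove [pwac,xcm,ejl] add [geuso,zytn,pstmw] -> 6 lines: rpwdl enfva geuso zytn pstmw kenly
Final line 1: rpwdl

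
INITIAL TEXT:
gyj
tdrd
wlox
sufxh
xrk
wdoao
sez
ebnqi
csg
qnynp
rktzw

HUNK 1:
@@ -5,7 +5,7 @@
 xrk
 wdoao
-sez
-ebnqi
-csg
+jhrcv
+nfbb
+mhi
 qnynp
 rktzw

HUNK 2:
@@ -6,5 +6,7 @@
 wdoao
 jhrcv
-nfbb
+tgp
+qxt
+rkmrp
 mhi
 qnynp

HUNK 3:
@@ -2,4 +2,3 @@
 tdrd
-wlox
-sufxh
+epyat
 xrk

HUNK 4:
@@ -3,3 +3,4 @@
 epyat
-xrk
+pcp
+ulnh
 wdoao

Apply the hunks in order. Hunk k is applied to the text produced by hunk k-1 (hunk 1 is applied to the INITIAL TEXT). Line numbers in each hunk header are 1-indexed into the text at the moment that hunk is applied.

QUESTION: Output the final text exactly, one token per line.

Hunk 1: at line 5 remove [sez,ebnqi,csg] add [jhrcv,nfbb,mhi] -> 11 lines: gyj tdrd wlox sufxh xrk wdoao jhrcv nfbb mhi qnynp rktzw
Hunk 2: at line 6 remove [nfbb] add [tgp,qxt,rkmrp] -> 13 lines: gyj tdrd wlox sufxh xrk wdoao jhrcv tgp qxt rkmrp mhi qnynp rktzw
Hunk 3: at line 2 remove [wlox,sufxh] add [epyat] -> 12 lines: gyj tdrd epyat xrk wdoao jhrcv tgp qxt rkmrp mhi qnynp rktzw
Hunk 4: at line 3 remove [xrk] add [pcp,ulnh] -> 13 lines: gyj tdrd epyat pcp ulnh wdoao jhrcv tgp qxt rkmrp mhi qnynp rktzw

Answer: gyj
tdrd
epyat
pcp
ulnh
wdoao
jhrcv
tgp
qxt
rkmrp
mhi
qnynp
rktzw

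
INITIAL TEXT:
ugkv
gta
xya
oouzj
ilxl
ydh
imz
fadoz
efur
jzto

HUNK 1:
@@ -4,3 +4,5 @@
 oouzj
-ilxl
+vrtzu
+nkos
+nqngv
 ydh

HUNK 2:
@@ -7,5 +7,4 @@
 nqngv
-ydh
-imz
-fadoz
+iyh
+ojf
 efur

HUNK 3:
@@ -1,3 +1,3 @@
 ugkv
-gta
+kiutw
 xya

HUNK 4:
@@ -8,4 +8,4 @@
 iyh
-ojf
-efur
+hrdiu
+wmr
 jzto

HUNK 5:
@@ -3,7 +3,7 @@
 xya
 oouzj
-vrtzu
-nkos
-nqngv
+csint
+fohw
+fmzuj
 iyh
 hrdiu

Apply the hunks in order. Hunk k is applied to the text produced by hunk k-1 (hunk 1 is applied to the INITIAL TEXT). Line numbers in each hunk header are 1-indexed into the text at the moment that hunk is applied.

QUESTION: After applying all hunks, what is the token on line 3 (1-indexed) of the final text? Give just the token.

Answer: xya

Derivation:
Hunk 1: at line 4 remove [ilxl] add [vrtzu,nkos,nqngv] -> 12 lines: ugkv gta xya oouzj vrtzu nkos nqngv ydh imz fadoz efur jzto
Hunk 2: at line 7 remove [ydh,imz,fadoz] add [iyh,ojf] -> 11 lines: ugkv gta xya oouzj vrtzu nkos nqngv iyh ojf efur jzto
Hunk 3: at line 1 remove [gta] add [kiutw] -> 11 lines: ugkv kiutw xya oouzj vrtzu nkos nqngv iyh ojf efur jzto
Hunk 4: at line 8 remove [ojf,efur] add [hrdiu,wmr] -> 11 lines: ugkv kiutw xya oouzj vrtzu nkos nqngv iyh hrdiu wmr jzto
Hunk 5: at line 3 remove [vrtzu,nkos,nqngv] add [csint,fohw,fmzuj] -> 11 lines: ugkv kiutw xya oouzj csint fohw fmzuj iyh hrdiu wmr jzto
Final line 3: xya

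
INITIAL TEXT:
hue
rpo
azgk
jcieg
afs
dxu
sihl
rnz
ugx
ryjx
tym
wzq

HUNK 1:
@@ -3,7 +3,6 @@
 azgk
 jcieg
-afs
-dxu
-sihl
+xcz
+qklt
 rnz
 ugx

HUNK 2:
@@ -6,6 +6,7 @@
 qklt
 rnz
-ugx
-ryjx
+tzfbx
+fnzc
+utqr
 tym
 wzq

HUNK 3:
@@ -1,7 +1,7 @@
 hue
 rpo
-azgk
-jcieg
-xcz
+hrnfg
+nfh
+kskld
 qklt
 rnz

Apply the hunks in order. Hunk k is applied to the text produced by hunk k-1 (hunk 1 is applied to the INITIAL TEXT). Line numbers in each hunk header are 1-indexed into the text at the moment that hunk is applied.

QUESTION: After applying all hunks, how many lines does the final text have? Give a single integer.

Answer: 12

Derivation:
Hunk 1: at line 3 remove [afs,dxu,sihl] add [xcz,qklt] -> 11 lines: hue rpo azgk jcieg xcz qklt rnz ugx ryjx tym wzq
Hunk 2: at line 6 remove [ugx,ryjx] add [tzfbx,fnzc,utqr] -> 12 lines: hue rpo azgk jcieg xcz qklt rnz tzfbx fnzc utqr tym wzq
Hunk 3: at line 1 remove [azgk,jcieg,xcz] add [hrnfg,nfh,kskld] -> 12 lines: hue rpo hrnfg nfh kskld qklt rnz tzfbx fnzc utqr tym wzq
Final line count: 12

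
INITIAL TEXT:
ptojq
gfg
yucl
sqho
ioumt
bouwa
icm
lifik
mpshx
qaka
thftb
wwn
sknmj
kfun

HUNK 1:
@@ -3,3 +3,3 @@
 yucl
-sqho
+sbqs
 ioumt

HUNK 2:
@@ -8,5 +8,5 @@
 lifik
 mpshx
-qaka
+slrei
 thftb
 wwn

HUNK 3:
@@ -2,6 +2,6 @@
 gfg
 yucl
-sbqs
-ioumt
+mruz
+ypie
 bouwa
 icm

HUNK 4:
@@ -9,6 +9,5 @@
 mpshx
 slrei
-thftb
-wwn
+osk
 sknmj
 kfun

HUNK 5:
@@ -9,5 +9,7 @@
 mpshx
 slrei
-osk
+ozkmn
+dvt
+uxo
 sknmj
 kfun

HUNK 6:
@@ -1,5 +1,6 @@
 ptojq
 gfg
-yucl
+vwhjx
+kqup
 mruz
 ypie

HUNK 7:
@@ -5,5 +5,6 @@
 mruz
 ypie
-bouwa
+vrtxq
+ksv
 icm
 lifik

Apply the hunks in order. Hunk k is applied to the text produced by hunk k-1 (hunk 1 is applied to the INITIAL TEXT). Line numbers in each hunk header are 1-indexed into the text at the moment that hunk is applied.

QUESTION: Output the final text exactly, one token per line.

Hunk 1: at line 3 remove [sqho] add [sbqs] -> 14 lines: ptojq gfg yucl sbqs ioumt bouwa icm lifik mpshx qaka thftb wwn sknmj kfun
Hunk 2: at line 8 remove [qaka] add [slrei] -> 14 lines: ptojq gfg yucl sbqs ioumt bouwa icm lifik mpshx slrei thftb wwn sknmj kfun
Hunk 3: at line 2 remove [sbqs,ioumt] add [mruz,ypie] -> 14 lines: ptojq gfg yucl mruz ypie bouwa icm lifik mpshx slrei thftb wwn sknmj kfun
Hunk 4: at line 9 remove [thftb,wwn] add [osk] -> 13 lines: ptojq gfg yucl mruz ypie bouwa icm lifik mpshx slrei osk sknmj kfun
Hunk 5: at line 9 remove [osk] add [ozkmn,dvt,uxo] -> 15 lines: ptojq gfg yucl mruz ypie bouwa icm lifik mpshx slrei ozkmn dvt uxo sknmj kfun
Hunk 6: at line 1 remove [yucl] add [vwhjx,kqup] -> 16 lines: ptojq gfg vwhjx kqup mruz ypie bouwa icm lifik mpshx slrei ozkmn dvt uxo sknmj kfun
Hunk 7: at line 5 remove [bouwa] add [vrtxq,ksv] -> 17 lines: ptojq gfg vwhjx kqup mruz ypie vrtxq ksv icm lifik mpshx slrei ozkmn dvt uxo sknmj kfun

Answer: ptojq
gfg
vwhjx
kqup
mruz
ypie
vrtxq
ksv
icm
lifik
mpshx
slrei
ozkmn
dvt
uxo
sknmj
kfun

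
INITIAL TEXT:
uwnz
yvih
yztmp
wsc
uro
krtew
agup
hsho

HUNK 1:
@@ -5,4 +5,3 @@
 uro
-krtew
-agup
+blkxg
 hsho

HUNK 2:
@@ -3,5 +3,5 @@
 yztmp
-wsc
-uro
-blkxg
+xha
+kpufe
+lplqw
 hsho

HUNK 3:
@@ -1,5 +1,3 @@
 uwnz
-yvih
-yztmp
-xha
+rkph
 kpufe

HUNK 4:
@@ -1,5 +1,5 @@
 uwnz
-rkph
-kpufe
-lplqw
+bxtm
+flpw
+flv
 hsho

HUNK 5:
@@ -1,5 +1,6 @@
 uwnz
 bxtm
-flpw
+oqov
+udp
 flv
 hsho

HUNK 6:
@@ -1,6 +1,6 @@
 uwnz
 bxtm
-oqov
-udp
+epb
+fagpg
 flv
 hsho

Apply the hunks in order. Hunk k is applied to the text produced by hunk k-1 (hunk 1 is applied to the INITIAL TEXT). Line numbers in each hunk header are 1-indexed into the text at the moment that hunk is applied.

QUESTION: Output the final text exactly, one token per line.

Hunk 1: at line 5 remove [krtew,agup] add [blkxg] -> 7 lines: uwnz yvih yztmp wsc uro blkxg hsho
Hunk 2: at line 3 remove [wsc,uro,blkxg] add [xha,kpufe,lplqw] -> 7 lines: uwnz yvih yztmp xha kpufe lplqw hsho
Hunk 3: at line 1 remove [yvih,yztmp,xha] add [rkph] -> 5 lines: uwnz rkph kpufe lplqw hsho
Hunk 4: at line 1 remove [rkph,kpufe,lplqw] add [bxtm,flpw,flv] -> 5 lines: uwnz bxtm flpw flv hsho
Hunk 5: at line 1 remove [flpw] add [oqov,udp] -> 6 lines: uwnz bxtm oqov udp flv hsho
Hunk 6: at line 1 remove [oqov,udp] add [epb,fagpg] -> 6 lines: uwnz bxtm epb fagpg flv hsho

Answer: uwnz
bxtm
epb
fagpg
flv
hsho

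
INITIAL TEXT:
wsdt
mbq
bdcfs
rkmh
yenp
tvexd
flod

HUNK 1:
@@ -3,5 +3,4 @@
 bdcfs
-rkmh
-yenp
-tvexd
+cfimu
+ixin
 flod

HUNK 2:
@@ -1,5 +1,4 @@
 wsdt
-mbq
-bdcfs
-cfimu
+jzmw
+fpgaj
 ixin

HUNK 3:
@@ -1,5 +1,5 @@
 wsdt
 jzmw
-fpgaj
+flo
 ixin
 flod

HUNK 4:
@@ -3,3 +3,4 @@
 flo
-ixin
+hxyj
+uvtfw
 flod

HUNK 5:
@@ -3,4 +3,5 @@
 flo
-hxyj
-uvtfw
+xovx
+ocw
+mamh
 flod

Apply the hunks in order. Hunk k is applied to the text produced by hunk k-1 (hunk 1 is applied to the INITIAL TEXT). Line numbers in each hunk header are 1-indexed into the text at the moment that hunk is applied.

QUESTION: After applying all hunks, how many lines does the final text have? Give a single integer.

Hunk 1: at line 3 remove [rkmh,yenp,tvexd] add [cfimu,ixin] -> 6 lines: wsdt mbq bdcfs cfimu ixin flod
Hunk 2: at line 1 remove [mbq,bdcfs,cfimu] add [jzmw,fpgaj] -> 5 lines: wsdt jzmw fpgaj ixin flod
Hunk 3: at line 1 remove [fpgaj] add [flo] -> 5 lines: wsdt jzmw flo ixin flod
Hunk 4: at line 3 remove [ixin] add [hxyj,uvtfw] -> 6 lines: wsdt jzmw flo hxyj uvtfw flod
Hunk 5: at line 3 remove [hxyj,uvtfw] add [xovx,ocw,mamh] -> 7 lines: wsdt jzmw flo xovx ocw mamh flod
Final line count: 7

Answer: 7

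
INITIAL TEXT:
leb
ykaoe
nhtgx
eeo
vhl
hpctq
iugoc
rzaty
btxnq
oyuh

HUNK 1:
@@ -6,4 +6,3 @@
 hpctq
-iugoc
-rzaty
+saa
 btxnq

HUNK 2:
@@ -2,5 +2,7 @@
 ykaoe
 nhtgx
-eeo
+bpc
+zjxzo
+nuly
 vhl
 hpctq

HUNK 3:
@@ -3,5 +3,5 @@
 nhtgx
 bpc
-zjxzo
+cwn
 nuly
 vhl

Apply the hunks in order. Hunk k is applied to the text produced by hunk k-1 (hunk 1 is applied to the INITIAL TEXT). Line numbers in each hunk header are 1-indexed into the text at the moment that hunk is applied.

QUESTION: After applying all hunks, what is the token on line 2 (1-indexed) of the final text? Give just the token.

Hunk 1: at line 6 remove [iugoc,rzaty] add [saa] -> 9 lines: leb ykaoe nhtgx eeo vhl hpctq saa btxnq oyuh
Hunk 2: at line 2 remove [eeo] add [bpc,zjxzo,nuly] -> 11 lines: leb ykaoe nhtgx bpc zjxzo nuly vhl hpctq saa btxnq oyuh
Hunk 3: at line 3 remove [zjxzo] add [cwn] -> 11 lines: leb ykaoe nhtgx bpc cwn nuly vhl hpctq saa btxnq oyuh
Final line 2: ykaoe

Answer: ykaoe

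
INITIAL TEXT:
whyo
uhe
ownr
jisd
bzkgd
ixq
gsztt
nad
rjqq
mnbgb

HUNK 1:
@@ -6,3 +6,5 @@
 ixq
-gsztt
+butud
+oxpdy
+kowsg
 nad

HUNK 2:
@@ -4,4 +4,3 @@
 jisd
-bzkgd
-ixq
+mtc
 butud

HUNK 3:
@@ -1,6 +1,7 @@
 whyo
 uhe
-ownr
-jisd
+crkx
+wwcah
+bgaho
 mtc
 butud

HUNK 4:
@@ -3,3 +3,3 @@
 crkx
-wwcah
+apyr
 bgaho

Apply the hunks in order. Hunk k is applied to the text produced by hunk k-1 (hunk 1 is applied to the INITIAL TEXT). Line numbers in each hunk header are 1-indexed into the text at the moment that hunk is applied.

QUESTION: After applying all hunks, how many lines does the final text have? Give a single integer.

Hunk 1: at line 6 remove [gsztt] add [butud,oxpdy,kowsg] -> 12 lines: whyo uhe ownr jisd bzkgd ixq butud oxpdy kowsg nad rjqq mnbgb
Hunk 2: at line 4 remove [bzkgd,ixq] add [mtc] -> 11 lines: whyo uhe ownr jisd mtc butud oxpdy kowsg nad rjqq mnbgb
Hunk 3: at line 1 remove [ownr,jisd] add [crkx,wwcah,bgaho] -> 12 lines: whyo uhe crkx wwcah bgaho mtc butud oxpdy kowsg nad rjqq mnbgb
Hunk 4: at line 3 remove [wwcah] add [apyr] -> 12 lines: whyo uhe crkx apyr bgaho mtc butud oxpdy kowsg nad rjqq mnbgb
Final line count: 12

Answer: 12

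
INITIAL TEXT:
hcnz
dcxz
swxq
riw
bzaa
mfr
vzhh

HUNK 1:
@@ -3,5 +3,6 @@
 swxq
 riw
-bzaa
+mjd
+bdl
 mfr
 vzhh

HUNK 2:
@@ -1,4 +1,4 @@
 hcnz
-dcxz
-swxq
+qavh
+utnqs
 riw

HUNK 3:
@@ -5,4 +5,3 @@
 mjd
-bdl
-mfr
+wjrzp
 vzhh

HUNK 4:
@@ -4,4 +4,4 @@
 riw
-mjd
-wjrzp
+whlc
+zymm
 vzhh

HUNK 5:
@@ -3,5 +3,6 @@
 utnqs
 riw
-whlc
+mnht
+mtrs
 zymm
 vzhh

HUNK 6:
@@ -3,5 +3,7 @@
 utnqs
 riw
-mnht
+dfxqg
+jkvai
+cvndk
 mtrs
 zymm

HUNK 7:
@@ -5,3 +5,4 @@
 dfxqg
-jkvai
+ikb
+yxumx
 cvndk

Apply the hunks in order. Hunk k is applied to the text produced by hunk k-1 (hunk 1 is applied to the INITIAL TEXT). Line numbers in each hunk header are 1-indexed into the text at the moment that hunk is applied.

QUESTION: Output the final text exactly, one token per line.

Hunk 1: at line 3 remove [bzaa] add [mjd,bdl] -> 8 lines: hcnz dcxz swxq riw mjd bdl mfr vzhh
Hunk 2: at line 1 remove [dcxz,swxq] add [qavh,utnqs] -> 8 lines: hcnz qavh utnqs riw mjd bdl mfr vzhh
Hunk 3: at line 5 remove [bdl,mfr] add [wjrzp] -> 7 lines: hcnz qavh utnqs riw mjd wjrzp vzhh
Hunk 4: at line 4 remove [mjd,wjrzp] add [whlc,zymm] -> 7 lines: hcnz qavh utnqs riw whlc zymm vzhh
Hunk 5: at line 3 remove [whlc] add [mnht,mtrs] -> 8 lines: hcnz qavh utnqs riw mnht mtrs zymm vzhh
Hunk 6: at line 3 remove [mnht] add [dfxqg,jkvai,cvndk] -> 10 lines: hcnz qavh utnqs riw dfxqg jkvai cvndk mtrs zymm vzhh
Hunk 7: at line 5 remove [jkvai] add [ikb,yxumx] -> 11 lines: hcnz qavh utnqs riw dfxqg ikb yxumx cvndk mtrs zymm vzhh

Answer: hcnz
qavh
utnqs
riw
dfxqg
ikb
yxumx
cvndk
mtrs
zymm
vzhh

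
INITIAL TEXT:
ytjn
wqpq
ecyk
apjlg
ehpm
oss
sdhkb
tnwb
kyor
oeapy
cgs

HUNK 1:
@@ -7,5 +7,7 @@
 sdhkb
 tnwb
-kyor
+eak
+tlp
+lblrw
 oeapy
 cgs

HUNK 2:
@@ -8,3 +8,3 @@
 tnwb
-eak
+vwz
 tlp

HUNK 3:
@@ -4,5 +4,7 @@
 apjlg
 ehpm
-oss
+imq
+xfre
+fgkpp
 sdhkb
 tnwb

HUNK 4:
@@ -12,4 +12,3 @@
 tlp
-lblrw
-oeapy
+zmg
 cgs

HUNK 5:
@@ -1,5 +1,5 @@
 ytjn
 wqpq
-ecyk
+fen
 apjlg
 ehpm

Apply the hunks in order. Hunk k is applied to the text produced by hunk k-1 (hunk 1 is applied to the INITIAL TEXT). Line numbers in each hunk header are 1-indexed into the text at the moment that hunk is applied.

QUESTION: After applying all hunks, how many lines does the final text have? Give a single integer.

Answer: 14

Derivation:
Hunk 1: at line 7 remove [kyor] add [eak,tlp,lblrw] -> 13 lines: ytjn wqpq ecyk apjlg ehpm oss sdhkb tnwb eak tlp lblrw oeapy cgs
Hunk 2: at line 8 remove [eak] add [vwz] -> 13 lines: ytjn wqpq ecyk apjlg ehpm oss sdhkb tnwb vwz tlp lblrw oeapy cgs
Hunk 3: at line 4 remove [oss] add [imq,xfre,fgkpp] -> 15 lines: ytjn wqpq ecyk apjlg ehpm imq xfre fgkpp sdhkb tnwb vwz tlp lblrw oeapy cgs
Hunk 4: at line 12 remove [lblrw,oeapy] add [zmg] -> 14 lines: ytjn wqpq ecyk apjlg ehpm imq xfre fgkpp sdhkb tnwb vwz tlp zmg cgs
Hunk 5: at line 1 remove [ecyk] add [fen] -> 14 lines: ytjn wqpq fen apjlg ehpm imq xfre fgkpp sdhkb tnwb vwz tlp zmg cgs
Final line count: 14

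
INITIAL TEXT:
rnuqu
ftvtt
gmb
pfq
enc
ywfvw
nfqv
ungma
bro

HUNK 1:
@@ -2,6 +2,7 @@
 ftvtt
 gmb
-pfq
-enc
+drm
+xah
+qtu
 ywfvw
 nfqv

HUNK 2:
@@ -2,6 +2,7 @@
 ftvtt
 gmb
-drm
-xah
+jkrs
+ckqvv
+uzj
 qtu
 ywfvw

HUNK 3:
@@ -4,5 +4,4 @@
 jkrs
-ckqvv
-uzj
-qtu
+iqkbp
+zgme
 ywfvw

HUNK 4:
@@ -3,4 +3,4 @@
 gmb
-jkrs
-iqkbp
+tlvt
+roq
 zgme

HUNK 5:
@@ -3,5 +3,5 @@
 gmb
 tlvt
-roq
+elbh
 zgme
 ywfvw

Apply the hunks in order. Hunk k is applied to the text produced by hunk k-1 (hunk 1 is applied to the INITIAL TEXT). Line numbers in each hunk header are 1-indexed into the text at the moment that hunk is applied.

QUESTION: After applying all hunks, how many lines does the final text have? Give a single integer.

Answer: 10

Derivation:
Hunk 1: at line 2 remove [pfq,enc] add [drm,xah,qtu] -> 10 lines: rnuqu ftvtt gmb drm xah qtu ywfvw nfqv ungma bro
Hunk 2: at line 2 remove [drm,xah] add [jkrs,ckqvv,uzj] -> 11 lines: rnuqu ftvtt gmb jkrs ckqvv uzj qtu ywfvw nfqv ungma bro
Hunk 3: at line 4 remove [ckqvv,uzj,qtu] add [iqkbp,zgme] -> 10 lines: rnuqu ftvtt gmb jkrs iqkbp zgme ywfvw nfqv ungma bro
Hunk 4: at line 3 remove [jkrs,iqkbp] add [tlvt,roq] -> 10 lines: rnuqu ftvtt gmb tlvt roq zgme ywfvw nfqv ungma bro
Hunk 5: at line 3 remove [roq] add [elbh] -> 10 lines: rnuqu ftvtt gmb tlvt elbh zgme ywfvw nfqv ungma bro
Final line count: 10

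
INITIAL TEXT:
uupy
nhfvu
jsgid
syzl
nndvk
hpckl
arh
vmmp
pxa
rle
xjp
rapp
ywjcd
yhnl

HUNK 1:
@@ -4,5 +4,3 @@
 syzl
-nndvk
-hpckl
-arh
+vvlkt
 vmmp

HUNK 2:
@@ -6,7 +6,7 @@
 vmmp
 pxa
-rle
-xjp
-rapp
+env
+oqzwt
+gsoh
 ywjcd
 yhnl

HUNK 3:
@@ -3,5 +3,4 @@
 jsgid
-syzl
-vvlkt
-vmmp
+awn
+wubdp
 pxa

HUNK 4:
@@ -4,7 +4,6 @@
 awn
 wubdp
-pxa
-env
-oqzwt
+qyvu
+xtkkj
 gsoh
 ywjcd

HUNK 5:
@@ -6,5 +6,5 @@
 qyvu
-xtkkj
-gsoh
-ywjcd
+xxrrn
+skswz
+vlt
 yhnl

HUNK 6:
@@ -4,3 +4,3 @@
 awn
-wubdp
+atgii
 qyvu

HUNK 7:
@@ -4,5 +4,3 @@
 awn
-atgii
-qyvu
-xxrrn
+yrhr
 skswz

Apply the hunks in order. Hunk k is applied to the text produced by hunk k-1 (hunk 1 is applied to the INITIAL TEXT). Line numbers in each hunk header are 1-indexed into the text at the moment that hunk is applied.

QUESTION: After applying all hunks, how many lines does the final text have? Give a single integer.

Answer: 8

Derivation:
Hunk 1: at line 4 remove [nndvk,hpckl,arh] add [vvlkt] -> 12 lines: uupy nhfvu jsgid syzl vvlkt vmmp pxa rle xjp rapp ywjcd yhnl
Hunk 2: at line 6 remove [rle,xjp,rapp] add [env,oqzwt,gsoh] -> 12 lines: uupy nhfvu jsgid syzl vvlkt vmmp pxa env oqzwt gsoh ywjcd yhnl
Hunk 3: at line 3 remove [syzl,vvlkt,vmmp] add [awn,wubdp] -> 11 lines: uupy nhfvu jsgid awn wubdp pxa env oqzwt gsoh ywjcd yhnl
Hunk 4: at line 4 remove [pxa,env,oqzwt] add [qyvu,xtkkj] -> 10 lines: uupy nhfvu jsgid awn wubdp qyvu xtkkj gsoh ywjcd yhnl
Hunk 5: at line 6 remove [xtkkj,gsoh,ywjcd] add [xxrrn,skswz,vlt] -> 10 lines: uupy nhfvu jsgid awn wubdp qyvu xxrrn skswz vlt yhnl
Hunk 6: at line 4 remove [wubdp] add [atgii] -> 10 lines: uupy nhfvu jsgid awn atgii qyvu xxrrn skswz vlt yhnl
Hunk 7: at line 4 remove [atgii,qyvu,xxrrn] add [yrhr] -> 8 lines: uupy nhfvu jsgid awn yrhr skswz vlt yhnl
Final line count: 8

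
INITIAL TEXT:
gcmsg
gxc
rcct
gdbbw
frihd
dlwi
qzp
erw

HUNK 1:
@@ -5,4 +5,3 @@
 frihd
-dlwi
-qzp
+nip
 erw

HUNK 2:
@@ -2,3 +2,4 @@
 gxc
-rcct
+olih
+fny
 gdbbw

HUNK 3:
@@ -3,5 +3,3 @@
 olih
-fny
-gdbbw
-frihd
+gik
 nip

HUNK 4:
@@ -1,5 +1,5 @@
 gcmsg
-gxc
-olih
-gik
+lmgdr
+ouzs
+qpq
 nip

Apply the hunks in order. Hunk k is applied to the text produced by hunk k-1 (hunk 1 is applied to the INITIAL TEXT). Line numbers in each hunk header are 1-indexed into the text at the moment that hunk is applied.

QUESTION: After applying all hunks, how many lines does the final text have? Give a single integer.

Hunk 1: at line 5 remove [dlwi,qzp] add [nip] -> 7 lines: gcmsg gxc rcct gdbbw frihd nip erw
Hunk 2: at line 2 remove [rcct] add [olih,fny] -> 8 lines: gcmsg gxc olih fny gdbbw frihd nip erw
Hunk 3: at line 3 remove [fny,gdbbw,frihd] add [gik] -> 6 lines: gcmsg gxc olih gik nip erw
Hunk 4: at line 1 remove [gxc,olih,gik] add [lmgdr,ouzs,qpq] -> 6 lines: gcmsg lmgdr ouzs qpq nip erw
Final line count: 6

Answer: 6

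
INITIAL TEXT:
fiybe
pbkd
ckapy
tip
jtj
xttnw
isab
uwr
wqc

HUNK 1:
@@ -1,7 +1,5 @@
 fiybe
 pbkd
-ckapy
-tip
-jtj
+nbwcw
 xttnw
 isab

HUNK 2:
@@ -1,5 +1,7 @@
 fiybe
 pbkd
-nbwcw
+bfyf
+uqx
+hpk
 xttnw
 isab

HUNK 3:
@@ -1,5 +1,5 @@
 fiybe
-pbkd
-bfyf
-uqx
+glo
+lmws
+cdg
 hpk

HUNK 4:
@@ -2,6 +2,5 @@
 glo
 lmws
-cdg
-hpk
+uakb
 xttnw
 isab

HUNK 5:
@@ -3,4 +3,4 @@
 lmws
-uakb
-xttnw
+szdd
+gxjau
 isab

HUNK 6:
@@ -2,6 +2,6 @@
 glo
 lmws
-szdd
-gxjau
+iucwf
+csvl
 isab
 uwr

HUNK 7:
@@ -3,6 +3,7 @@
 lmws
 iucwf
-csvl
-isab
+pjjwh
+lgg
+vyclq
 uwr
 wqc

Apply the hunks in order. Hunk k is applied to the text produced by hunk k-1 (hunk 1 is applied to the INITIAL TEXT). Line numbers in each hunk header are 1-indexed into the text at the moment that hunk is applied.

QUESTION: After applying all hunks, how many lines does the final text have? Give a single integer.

Hunk 1: at line 1 remove [ckapy,tip,jtj] add [nbwcw] -> 7 lines: fiybe pbkd nbwcw xttnw isab uwr wqc
Hunk 2: at line 1 remove [nbwcw] add [bfyf,uqx,hpk] -> 9 lines: fiybe pbkd bfyf uqx hpk xttnw isab uwr wqc
Hunk 3: at line 1 remove [pbkd,bfyf,uqx] add [glo,lmws,cdg] -> 9 lines: fiybe glo lmws cdg hpk xttnw isab uwr wqc
Hunk 4: at line 2 remove [cdg,hpk] add [uakb] -> 8 lines: fiybe glo lmws uakb xttnw isab uwr wqc
Hunk 5: at line 3 remove [uakb,xttnw] add [szdd,gxjau] -> 8 lines: fiybe glo lmws szdd gxjau isab uwr wqc
Hunk 6: at line 2 remove [szdd,gxjau] add [iucwf,csvl] -> 8 lines: fiybe glo lmws iucwf csvl isab uwr wqc
Hunk 7: at line 3 remove [csvl,isab] add [pjjwh,lgg,vyclq] -> 9 lines: fiybe glo lmws iucwf pjjwh lgg vyclq uwr wqc
Final line count: 9

Answer: 9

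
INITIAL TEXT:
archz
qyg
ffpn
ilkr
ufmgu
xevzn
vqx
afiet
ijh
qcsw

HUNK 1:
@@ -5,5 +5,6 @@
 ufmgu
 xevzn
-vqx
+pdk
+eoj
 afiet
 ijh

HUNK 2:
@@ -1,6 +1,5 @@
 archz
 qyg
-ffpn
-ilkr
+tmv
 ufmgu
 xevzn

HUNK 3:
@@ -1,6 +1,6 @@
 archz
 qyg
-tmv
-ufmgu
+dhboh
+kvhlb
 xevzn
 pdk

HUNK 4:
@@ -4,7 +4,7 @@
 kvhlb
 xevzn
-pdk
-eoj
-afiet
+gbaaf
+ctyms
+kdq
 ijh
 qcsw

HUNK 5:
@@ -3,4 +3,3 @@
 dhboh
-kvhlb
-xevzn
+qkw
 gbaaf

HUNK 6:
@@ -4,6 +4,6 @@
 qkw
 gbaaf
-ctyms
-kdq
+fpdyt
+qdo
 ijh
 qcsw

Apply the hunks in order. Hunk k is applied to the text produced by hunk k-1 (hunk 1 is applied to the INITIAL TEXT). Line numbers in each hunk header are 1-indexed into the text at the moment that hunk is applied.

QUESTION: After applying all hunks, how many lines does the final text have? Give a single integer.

Answer: 9

Derivation:
Hunk 1: at line 5 remove [vqx] add [pdk,eoj] -> 11 lines: archz qyg ffpn ilkr ufmgu xevzn pdk eoj afiet ijh qcsw
Hunk 2: at line 1 remove [ffpn,ilkr] add [tmv] -> 10 lines: archz qyg tmv ufmgu xevzn pdk eoj afiet ijh qcsw
Hunk 3: at line 1 remove [tmv,ufmgu] add [dhboh,kvhlb] -> 10 lines: archz qyg dhboh kvhlb xevzn pdk eoj afiet ijh qcsw
Hunk 4: at line 4 remove [pdk,eoj,afiet] add [gbaaf,ctyms,kdq] -> 10 lines: archz qyg dhboh kvhlb xevzn gbaaf ctyms kdq ijh qcsw
Hunk 5: at line 3 remove [kvhlb,xevzn] add [qkw] -> 9 lines: archz qyg dhboh qkw gbaaf ctyms kdq ijh qcsw
Hunk 6: at line 4 remove [ctyms,kdq] add [fpdyt,qdo] -> 9 lines: archz qyg dhboh qkw gbaaf fpdyt qdo ijh qcsw
Final line count: 9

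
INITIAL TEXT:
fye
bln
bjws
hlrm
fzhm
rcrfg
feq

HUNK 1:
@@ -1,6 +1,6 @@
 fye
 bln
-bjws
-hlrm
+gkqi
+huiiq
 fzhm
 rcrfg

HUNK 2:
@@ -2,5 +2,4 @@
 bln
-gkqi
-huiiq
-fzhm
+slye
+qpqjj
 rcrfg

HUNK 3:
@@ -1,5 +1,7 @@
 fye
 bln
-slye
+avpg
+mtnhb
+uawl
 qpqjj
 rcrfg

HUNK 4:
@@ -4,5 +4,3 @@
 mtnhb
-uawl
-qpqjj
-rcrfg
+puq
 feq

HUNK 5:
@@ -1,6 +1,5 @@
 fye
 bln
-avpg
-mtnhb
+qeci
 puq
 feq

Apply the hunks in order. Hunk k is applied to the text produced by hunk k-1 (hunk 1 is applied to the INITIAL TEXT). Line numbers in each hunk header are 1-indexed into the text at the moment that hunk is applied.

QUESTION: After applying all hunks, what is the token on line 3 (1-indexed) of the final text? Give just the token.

Answer: qeci

Derivation:
Hunk 1: at line 1 remove [bjws,hlrm] add [gkqi,huiiq] -> 7 lines: fye bln gkqi huiiq fzhm rcrfg feq
Hunk 2: at line 2 remove [gkqi,huiiq,fzhm] add [slye,qpqjj] -> 6 lines: fye bln slye qpqjj rcrfg feq
Hunk 3: at line 1 remove [slye] add [avpg,mtnhb,uawl] -> 8 lines: fye bln avpg mtnhb uawl qpqjj rcrfg feq
Hunk 4: at line 4 remove [uawl,qpqjj,rcrfg] add [puq] -> 6 lines: fye bln avpg mtnhb puq feq
Hunk 5: at line 1 remove [avpg,mtnhb] add [qeci] -> 5 lines: fye bln qeci puq feq
Final line 3: qeci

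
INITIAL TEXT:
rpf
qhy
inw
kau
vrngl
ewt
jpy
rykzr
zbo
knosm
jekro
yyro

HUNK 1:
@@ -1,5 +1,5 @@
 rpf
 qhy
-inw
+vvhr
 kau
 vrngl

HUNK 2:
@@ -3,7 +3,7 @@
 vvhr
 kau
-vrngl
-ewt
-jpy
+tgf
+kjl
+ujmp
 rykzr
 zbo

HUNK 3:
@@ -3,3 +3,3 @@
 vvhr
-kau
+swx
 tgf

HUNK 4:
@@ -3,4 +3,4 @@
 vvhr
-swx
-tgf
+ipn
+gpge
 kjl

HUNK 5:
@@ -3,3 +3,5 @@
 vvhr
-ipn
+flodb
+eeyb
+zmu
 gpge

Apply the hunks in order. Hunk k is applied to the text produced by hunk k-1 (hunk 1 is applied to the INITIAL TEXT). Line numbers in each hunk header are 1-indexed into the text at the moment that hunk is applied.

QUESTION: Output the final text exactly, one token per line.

Hunk 1: at line 1 remove [inw] add [vvhr] -> 12 lines: rpf qhy vvhr kau vrngl ewt jpy rykzr zbo knosm jekro yyro
Hunk 2: at line 3 remove [vrngl,ewt,jpy] add [tgf,kjl,ujmp] -> 12 lines: rpf qhy vvhr kau tgf kjl ujmp rykzr zbo knosm jekro yyro
Hunk 3: at line 3 remove [kau] add [swx] -> 12 lines: rpf qhy vvhr swx tgf kjl ujmp rykzr zbo knosm jekro yyro
Hunk 4: at line 3 remove [swx,tgf] add [ipn,gpge] -> 12 lines: rpf qhy vvhr ipn gpge kjl ujmp rykzr zbo knosm jekro yyro
Hunk 5: at line 3 remove [ipn] add [flodb,eeyb,zmu] -> 14 lines: rpf qhy vvhr flodb eeyb zmu gpge kjl ujmp rykzr zbo knosm jekro yyro

Answer: rpf
qhy
vvhr
flodb
eeyb
zmu
gpge
kjl
ujmp
rykzr
zbo
knosm
jekro
yyro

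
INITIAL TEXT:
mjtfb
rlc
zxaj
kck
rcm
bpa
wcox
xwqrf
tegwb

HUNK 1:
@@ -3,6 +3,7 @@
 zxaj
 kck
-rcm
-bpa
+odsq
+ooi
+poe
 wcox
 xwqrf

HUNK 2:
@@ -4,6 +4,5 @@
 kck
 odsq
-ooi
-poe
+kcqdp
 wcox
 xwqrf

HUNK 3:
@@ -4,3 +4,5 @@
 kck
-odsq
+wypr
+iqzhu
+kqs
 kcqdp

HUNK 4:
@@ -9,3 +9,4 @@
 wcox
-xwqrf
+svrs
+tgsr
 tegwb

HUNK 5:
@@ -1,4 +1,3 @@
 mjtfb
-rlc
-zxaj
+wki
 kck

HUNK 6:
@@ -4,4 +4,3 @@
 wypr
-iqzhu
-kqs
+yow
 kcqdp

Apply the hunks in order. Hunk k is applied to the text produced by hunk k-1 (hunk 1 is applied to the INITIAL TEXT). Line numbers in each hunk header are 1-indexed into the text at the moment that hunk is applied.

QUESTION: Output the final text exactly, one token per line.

Answer: mjtfb
wki
kck
wypr
yow
kcqdp
wcox
svrs
tgsr
tegwb

Derivation:
Hunk 1: at line 3 remove [rcm,bpa] add [odsq,ooi,poe] -> 10 lines: mjtfb rlc zxaj kck odsq ooi poe wcox xwqrf tegwb
Hunk 2: at line 4 remove [ooi,poe] add [kcqdp] -> 9 lines: mjtfb rlc zxaj kck odsq kcqdp wcox xwqrf tegwb
Hunk 3: at line 4 remove [odsq] add [wypr,iqzhu,kqs] -> 11 lines: mjtfb rlc zxaj kck wypr iqzhu kqs kcqdp wcox xwqrf tegwb
Hunk 4: at line 9 remove [xwqrf] add [svrs,tgsr] -> 12 lines: mjtfb rlc zxaj kck wypr iqzhu kqs kcqdp wcox svrs tgsr tegwb
Hunk 5: at line 1 remove [rlc,zxaj] add [wki] -> 11 lines: mjtfb wki kck wypr iqzhu kqs kcqdp wcox svrs tgsr tegwb
Hunk 6: at line 4 remove [iqzhu,kqs] add [yow] -> 10 lines: mjtfb wki kck wypr yow kcqdp wcox svrs tgsr tegwb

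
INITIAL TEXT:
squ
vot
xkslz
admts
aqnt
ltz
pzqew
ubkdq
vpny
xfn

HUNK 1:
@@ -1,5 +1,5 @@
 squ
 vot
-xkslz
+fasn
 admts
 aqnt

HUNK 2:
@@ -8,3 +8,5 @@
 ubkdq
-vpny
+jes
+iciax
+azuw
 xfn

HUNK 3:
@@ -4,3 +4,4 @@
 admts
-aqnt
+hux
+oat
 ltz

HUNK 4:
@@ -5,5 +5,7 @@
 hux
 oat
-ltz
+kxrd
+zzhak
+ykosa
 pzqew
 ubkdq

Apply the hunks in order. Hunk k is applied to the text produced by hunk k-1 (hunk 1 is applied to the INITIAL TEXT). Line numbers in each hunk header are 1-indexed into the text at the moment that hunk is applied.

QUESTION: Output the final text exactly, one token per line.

Hunk 1: at line 1 remove [xkslz] add [fasn] -> 10 lines: squ vot fasn admts aqnt ltz pzqew ubkdq vpny xfn
Hunk 2: at line 8 remove [vpny] add [jes,iciax,azuw] -> 12 lines: squ vot fasn admts aqnt ltz pzqew ubkdq jes iciax azuw xfn
Hunk 3: at line 4 remove [aqnt] add [hux,oat] -> 13 lines: squ vot fasn admts hux oat ltz pzqew ubkdq jes iciax azuw xfn
Hunk 4: at line 5 remove [ltz] add [kxrd,zzhak,ykosa] -> 15 lines: squ vot fasn admts hux oat kxrd zzhak ykosa pzqew ubkdq jes iciax azuw xfn

Answer: squ
vot
fasn
admts
hux
oat
kxrd
zzhak
ykosa
pzqew
ubkdq
jes
iciax
azuw
xfn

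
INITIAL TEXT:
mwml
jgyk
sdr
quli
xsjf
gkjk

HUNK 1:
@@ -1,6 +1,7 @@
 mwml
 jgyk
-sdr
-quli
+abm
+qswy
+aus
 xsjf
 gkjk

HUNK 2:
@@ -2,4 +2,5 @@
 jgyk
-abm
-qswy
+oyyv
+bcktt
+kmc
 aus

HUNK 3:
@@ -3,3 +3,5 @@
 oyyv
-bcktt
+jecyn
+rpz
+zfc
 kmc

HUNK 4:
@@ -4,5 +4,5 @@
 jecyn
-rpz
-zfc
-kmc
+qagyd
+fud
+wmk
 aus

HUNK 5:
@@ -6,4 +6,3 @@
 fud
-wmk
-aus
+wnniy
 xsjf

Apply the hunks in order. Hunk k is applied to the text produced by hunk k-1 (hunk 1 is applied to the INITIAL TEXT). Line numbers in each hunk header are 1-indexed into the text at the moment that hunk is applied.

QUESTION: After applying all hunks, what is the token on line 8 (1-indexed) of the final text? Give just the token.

Hunk 1: at line 1 remove [sdr,quli] add [abm,qswy,aus] -> 7 lines: mwml jgyk abm qswy aus xsjf gkjk
Hunk 2: at line 2 remove [abm,qswy] add [oyyv,bcktt,kmc] -> 8 lines: mwml jgyk oyyv bcktt kmc aus xsjf gkjk
Hunk 3: at line 3 remove [bcktt] add [jecyn,rpz,zfc] -> 10 lines: mwml jgyk oyyv jecyn rpz zfc kmc aus xsjf gkjk
Hunk 4: at line 4 remove [rpz,zfc,kmc] add [qagyd,fud,wmk] -> 10 lines: mwml jgyk oyyv jecyn qagyd fud wmk aus xsjf gkjk
Hunk 5: at line 6 remove [wmk,aus] add [wnniy] -> 9 lines: mwml jgyk oyyv jecyn qagyd fud wnniy xsjf gkjk
Final line 8: xsjf

Answer: xsjf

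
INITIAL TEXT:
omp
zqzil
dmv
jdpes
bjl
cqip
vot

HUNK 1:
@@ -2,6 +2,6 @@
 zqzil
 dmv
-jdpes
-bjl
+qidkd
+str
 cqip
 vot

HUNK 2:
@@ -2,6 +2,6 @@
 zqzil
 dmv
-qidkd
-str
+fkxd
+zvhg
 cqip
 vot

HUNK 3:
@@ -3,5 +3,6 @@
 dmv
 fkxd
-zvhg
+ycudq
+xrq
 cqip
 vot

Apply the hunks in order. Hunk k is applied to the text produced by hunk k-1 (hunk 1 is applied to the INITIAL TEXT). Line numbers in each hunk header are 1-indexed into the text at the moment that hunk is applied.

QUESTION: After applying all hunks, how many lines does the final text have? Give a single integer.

Answer: 8

Derivation:
Hunk 1: at line 2 remove [jdpes,bjl] add [qidkd,str] -> 7 lines: omp zqzil dmv qidkd str cqip vot
Hunk 2: at line 2 remove [qidkd,str] add [fkxd,zvhg] -> 7 lines: omp zqzil dmv fkxd zvhg cqip vot
Hunk 3: at line 3 remove [zvhg] add [ycudq,xrq] -> 8 lines: omp zqzil dmv fkxd ycudq xrq cqip vot
Final line count: 8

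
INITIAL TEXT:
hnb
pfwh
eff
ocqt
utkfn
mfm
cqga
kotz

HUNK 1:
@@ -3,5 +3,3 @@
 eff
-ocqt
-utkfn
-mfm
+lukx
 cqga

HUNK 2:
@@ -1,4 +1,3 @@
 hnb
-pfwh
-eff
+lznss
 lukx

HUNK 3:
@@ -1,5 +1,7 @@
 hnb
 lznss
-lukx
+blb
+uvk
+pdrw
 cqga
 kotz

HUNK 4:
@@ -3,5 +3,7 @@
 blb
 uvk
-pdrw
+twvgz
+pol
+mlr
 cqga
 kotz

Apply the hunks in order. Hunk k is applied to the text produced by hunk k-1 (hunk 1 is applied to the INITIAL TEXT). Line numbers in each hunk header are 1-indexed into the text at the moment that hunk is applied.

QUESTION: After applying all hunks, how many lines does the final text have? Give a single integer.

Answer: 9

Derivation:
Hunk 1: at line 3 remove [ocqt,utkfn,mfm] add [lukx] -> 6 lines: hnb pfwh eff lukx cqga kotz
Hunk 2: at line 1 remove [pfwh,eff] add [lznss] -> 5 lines: hnb lznss lukx cqga kotz
Hunk 3: at line 1 remove [lukx] add [blb,uvk,pdrw] -> 7 lines: hnb lznss blb uvk pdrw cqga kotz
Hunk 4: at line 3 remove [pdrw] add [twvgz,pol,mlr] -> 9 lines: hnb lznss blb uvk twvgz pol mlr cqga kotz
Final line count: 9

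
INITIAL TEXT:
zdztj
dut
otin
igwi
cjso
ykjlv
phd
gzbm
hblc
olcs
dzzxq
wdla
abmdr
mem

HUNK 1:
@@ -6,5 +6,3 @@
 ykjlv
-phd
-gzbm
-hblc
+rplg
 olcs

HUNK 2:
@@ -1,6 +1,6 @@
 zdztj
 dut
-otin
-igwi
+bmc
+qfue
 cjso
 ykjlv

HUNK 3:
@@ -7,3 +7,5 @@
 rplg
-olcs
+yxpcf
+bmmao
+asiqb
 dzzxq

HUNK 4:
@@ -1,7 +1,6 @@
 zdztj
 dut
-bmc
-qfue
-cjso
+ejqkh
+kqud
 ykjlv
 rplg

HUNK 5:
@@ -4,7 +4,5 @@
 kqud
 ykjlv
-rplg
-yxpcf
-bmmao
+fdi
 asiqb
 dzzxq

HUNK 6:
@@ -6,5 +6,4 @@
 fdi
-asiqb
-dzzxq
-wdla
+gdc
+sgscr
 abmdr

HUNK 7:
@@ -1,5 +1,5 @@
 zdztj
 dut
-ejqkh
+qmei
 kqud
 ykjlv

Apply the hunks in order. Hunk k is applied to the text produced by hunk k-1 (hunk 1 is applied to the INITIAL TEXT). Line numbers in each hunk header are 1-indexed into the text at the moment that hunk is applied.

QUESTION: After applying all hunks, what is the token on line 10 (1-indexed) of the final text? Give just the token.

Answer: mem

Derivation:
Hunk 1: at line 6 remove [phd,gzbm,hblc] add [rplg] -> 12 lines: zdztj dut otin igwi cjso ykjlv rplg olcs dzzxq wdla abmdr mem
Hunk 2: at line 1 remove [otin,igwi] add [bmc,qfue] -> 12 lines: zdztj dut bmc qfue cjso ykjlv rplg olcs dzzxq wdla abmdr mem
Hunk 3: at line 7 remove [olcs] add [yxpcf,bmmao,asiqb] -> 14 lines: zdztj dut bmc qfue cjso ykjlv rplg yxpcf bmmao asiqb dzzxq wdla abmdr mem
Hunk 4: at line 1 remove [bmc,qfue,cjso] add [ejqkh,kqud] -> 13 lines: zdztj dut ejqkh kqud ykjlv rplg yxpcf bmmao asiqb dzzxq wdla abmdr mem
Hunk 5: at line 4 remove [rplg,yxpcf,bmmao] add [fdi] -> 11 lines: zdztj dut ejqkh kqud ykjlv fdi asiqb dzzxq wdla abmdr mem
Hunk 6: at line 6 remove [asiqb,dzzxq,wdla] add [gdc,sgscr] -> 10 lines: zdztj dut ejqkh kqud ykjlv fdi gdc sgscr abmdr mem
Hunk 7: at line 1 remove [ejqkh] add [qmei] -> 10 lines: zdztj dut qmei kqud ykjlv fdi gdc sgscr abmdr mem
Final line 10: mem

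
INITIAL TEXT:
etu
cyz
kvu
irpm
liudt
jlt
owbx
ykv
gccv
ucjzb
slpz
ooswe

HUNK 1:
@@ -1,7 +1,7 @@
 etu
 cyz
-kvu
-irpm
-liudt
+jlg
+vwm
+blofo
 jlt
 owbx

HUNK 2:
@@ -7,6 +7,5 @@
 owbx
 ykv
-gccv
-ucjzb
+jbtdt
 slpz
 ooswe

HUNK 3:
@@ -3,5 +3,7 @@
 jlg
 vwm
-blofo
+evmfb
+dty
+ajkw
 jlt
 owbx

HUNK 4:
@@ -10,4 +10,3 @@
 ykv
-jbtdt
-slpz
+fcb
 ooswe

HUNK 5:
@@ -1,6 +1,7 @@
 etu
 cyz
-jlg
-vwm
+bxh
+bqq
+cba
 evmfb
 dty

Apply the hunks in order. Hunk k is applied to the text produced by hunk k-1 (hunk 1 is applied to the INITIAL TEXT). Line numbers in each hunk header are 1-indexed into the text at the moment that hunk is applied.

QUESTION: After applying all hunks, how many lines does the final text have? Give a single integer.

Hunk 1: at line 1 remove [kvu,irpm,liudt] add [jlg,vwm,blofo] -> 12 lines: etu cyz jlg vwm blofo jlt owbx ykv gccv ucjzb slpz ooswe
Hunk 2: at line 7 remove [gccv,ucjzb] add [jbtdt] -> 11 lines: etu cyz jlg vwm blofo jlt owbx ykv jbtdt slpz ooswe
Hunk 3: at line 3 remove [blofo] add [evmfb,dty,ajkw] -> 13 lines: etu cyz jlg vwm evmfb dty ajkw jlt owbx ykv jbtdt slpz ooswe
Hunk 4: at line 10 remove [jbtdt,slpz] add [fcb] -> 12 lines: etu cyz jlg vwm evmfb dty ajkw jlt owbx ykv fcb ooswe
Hunk 5: at line 1 remove [jlg,vwm] add [bxh,bqq,cba] -> 13 lines: etu cyz bxh bqq cba evmfb dty ajkw jlt owbx ykv fcb ooswe
Final line count: 13

Answer: 13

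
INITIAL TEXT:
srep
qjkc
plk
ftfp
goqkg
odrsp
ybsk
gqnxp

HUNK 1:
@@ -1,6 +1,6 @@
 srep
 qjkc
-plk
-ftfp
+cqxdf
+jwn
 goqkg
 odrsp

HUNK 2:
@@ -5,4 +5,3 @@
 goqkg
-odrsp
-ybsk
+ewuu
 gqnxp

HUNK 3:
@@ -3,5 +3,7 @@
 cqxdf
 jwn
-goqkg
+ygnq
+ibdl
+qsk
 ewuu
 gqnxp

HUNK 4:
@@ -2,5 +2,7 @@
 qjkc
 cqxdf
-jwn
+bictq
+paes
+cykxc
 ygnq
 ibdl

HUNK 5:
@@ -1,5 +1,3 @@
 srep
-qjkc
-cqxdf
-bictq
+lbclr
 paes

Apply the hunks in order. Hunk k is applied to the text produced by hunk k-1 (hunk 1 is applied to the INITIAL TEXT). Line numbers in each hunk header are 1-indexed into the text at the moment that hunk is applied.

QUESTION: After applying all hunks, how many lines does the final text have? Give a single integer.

Hunk 1: at line 1 remove [plk,ftfp] add [cqxdf,jwn] -> 8 lines: srep qjkc cqxdf jwn goqkg odrsp ybsk gqnxp
Hunk 2: at line 5 remove [odrsp,ybsk] add [ewuu] -> 7 lines: srep qjkc cqxdf jwn goqkg ewuu gqnxp
Hunk 3: at line 3 remove [goqkg] add [ygnq,ibdl,qsk] -> 9 lines: srep qjkc cqxdf jwn ygnq ibdl qsk ewuu gqnxp
Hunk 4: at line 2 remove [jwn] add [bictq,paes,cykxc] -> 11 lines: srep qjkc cqxdf bictq paes cykxc ygnq ibdl qsk ewuu gqnxp
Hunk 5: at line 1 remove [qjkc,cqxdf,bictq] add [lbclr] -> 9 lines: srep lbclr paes cykxc ygnq ibdl qsk ewuu gqnxp
Final line count: 9

Answer: 9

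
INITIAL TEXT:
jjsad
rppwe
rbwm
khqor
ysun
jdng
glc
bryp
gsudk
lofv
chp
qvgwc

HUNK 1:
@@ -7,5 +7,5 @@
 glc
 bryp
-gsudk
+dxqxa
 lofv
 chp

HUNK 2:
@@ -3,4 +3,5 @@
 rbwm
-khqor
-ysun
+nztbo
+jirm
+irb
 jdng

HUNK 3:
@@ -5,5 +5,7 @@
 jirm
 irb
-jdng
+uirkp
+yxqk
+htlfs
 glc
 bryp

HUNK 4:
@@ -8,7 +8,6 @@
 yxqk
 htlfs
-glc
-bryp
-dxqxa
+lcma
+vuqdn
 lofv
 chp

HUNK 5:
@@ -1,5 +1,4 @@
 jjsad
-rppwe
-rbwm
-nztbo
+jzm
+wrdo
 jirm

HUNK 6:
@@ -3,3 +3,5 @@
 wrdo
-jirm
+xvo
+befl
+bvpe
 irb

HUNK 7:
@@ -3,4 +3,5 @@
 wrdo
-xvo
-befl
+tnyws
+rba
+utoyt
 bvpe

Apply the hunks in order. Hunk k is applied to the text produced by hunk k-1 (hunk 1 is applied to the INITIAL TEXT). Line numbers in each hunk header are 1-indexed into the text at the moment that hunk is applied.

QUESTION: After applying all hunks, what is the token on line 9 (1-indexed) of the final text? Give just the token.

Answer: uirkp

Derivation:
Hunk 1: at line 7 remove [gsudk] add [dxqxa] -> 12 lines: jjsad rppwe rbwm khqor ysun jdng glc bryp dxqxa lofv chp qvgwc
Hunk 2: at line 3 remove [khqor,ysun] add [nztbo,jirm,irb] -> 13 lines: jjsad rppwe rbwm nztbo jirm irb jdng glc bryp dxqxa lofv chp qvgwc
Hunk 3: at line 5 remove [jdng] add [uirkp,yxqk,htlfs] -> 15 lines: jjsad rppwe rbwm nztbo jirm irb uirkp yxqk htlfs glc bryp dxqxa lofv chp qvgwc
Hunk 4: at line 8 remove [glc,bryp,dxqxa] add [lcma,vuqdn] -> 14 lines: jjsad rppwe rbwm nztbo jirm irb uirkp yxqk htlfs lcma vuqdn lofv chp qvgwc
Hunk 5: at line 1 remove [rppwe,rbwm,nztbo] add [jzm,wrdo] -> 13 lines: jjsad jzm wrdo jirm irb uirkp yxqk htlfs lcma vuqdn lofv chp qvgwc
Hunk 6: at line 3 remove [jirm] add [xvo,befl,bvpe] -> 15 lines: jjsad jzm wrdo xvo befl bvpe irb uirkp yxqk htlfs lcma vuqdn lofv chp qvgwc
Hunk 7: at line 3 remove [xvo,befl] add [tnyws,rba,utoyt] -> 16 lines: jjsad jzm wrdo tnyws rba utoyt bvpe irb uirkp yxqk htlfs lcma vuqdn lofv chp qvgwc
Final line 9: uirkp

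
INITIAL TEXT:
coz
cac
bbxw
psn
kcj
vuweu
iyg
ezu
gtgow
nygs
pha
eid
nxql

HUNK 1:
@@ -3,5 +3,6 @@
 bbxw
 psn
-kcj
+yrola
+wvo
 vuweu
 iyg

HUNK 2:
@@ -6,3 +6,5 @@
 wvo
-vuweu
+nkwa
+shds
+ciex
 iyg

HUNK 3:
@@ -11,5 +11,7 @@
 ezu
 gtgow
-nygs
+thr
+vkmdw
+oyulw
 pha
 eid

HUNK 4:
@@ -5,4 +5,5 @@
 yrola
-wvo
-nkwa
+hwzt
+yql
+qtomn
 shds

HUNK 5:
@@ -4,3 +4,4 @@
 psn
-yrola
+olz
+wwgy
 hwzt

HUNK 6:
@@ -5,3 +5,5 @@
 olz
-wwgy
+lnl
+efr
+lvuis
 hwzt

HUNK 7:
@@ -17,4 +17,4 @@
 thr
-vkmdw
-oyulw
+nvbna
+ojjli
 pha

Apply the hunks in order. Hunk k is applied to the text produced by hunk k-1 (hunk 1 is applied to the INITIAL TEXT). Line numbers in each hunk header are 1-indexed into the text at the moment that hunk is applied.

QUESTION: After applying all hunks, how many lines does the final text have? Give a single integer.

Hunk 1: at line 3 remove [kcj] add [yrola,wvo] -> 14 lines: coz cac bbxw psn yrola wvo vuweu iyg ezu gtgow nygs pha eid nxql
Hunk 2: at line 6 remove [vuweu] add [nkwa,shds,ciex] -> 16 lines: coz cac bbxw psn yrola wvo nkwa shds ciex iyg ezu gtgow nygs pha eid nxql
Hunk 3: at line 11 remove [nygs] add [thr,vkmdw,oyulw] -> 18 lines: coz cac bbxw psn yrola wvo nkwa shds ciex iyg ezu gtgow thr vkmdw oyulw pha eid nxql
Hunk 4: at line 5 remove [wvo,nkwa] add [hwzt,yql,qtomn] -> 19 lines: coz cac bbxw psn yrola hwzt yql qtomn shds ciex iyg ezu gtgow thr vkmdw oyulw pha eid nxql
Hunk 5: at line 4 remove [yrola] add [olz,wwgy] -> 20 lines: coz cac bbxw psn olz wwgy hwzt yql qtomn shds ciex iyg ezu gtgow thr vkmdw oyulw pha eid nxql
Hunk 6: at line 5 remove [wwgy] add [lnl,efr,lvuis] -> 22 lines: coz cac bbxw psn olz lnl efr lvuis hwzt yql qtomn shds ciex iyg ezu gtgow thr vkmdw oyulw pha eid nxql
Hunk 7: at line 17 remove [vkmdw,oyulw] add [nvbna,ojjli] -> 22 lines: coz cac bbxw psn olz lnl efr lvuis hwzt yql qtomn shds ciex iyg ezu gtgow thr nvbna ojjli pha eid nxql
Final line count: 22

Answer: 22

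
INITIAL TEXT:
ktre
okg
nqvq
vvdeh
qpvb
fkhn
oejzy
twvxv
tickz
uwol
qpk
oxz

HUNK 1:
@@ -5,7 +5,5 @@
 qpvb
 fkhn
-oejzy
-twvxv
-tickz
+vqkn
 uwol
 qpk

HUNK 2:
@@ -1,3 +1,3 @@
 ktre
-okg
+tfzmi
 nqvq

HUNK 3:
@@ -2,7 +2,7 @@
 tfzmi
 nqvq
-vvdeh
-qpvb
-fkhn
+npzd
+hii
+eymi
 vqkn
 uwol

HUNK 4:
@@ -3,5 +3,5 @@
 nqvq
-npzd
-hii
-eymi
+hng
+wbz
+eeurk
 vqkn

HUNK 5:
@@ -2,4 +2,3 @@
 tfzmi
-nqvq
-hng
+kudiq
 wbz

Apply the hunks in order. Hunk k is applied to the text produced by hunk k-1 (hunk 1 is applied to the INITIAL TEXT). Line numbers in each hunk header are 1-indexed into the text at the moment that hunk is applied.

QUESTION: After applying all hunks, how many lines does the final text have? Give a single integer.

Answer: 9

Derivation:
Hunk 1: at line 5 remove [oejzy,twvxv,tickz] add [vqkn] -> 10 lines: ktre okg nqvq vvdeh qpvb fkhn vqkn uwol qpk oxz
Hunk 2: at line 1 remove [okg] add [tfzmi] -> 10 lines: ktre tfzmi nqvq vvdeh qpvb fkhn vqkn uwol qpk oxz
Hunk 3: at line 2 remove [vvdeh,qpvb,fkhn] add [npzd,hii,eymi] -> 10 lines: ktre tfzmi nqvq npzd hii eymi vqkn uwol qpk oxz
Hunk 4: at line 3 remove [npzd,hii,eymi] add [hng,wbz,eeurk] -> 10 lines: ktre tfzmi nqvq hng wbz eeurk vqkn uwol qpk oxz
Hunk 5: at line 2 remove [nqvq,hng] add [kudiq] -> 9 lines: ktre tfzmi kudiq wbz eeurk vqkn uwol qpk oxz
Final line count: 9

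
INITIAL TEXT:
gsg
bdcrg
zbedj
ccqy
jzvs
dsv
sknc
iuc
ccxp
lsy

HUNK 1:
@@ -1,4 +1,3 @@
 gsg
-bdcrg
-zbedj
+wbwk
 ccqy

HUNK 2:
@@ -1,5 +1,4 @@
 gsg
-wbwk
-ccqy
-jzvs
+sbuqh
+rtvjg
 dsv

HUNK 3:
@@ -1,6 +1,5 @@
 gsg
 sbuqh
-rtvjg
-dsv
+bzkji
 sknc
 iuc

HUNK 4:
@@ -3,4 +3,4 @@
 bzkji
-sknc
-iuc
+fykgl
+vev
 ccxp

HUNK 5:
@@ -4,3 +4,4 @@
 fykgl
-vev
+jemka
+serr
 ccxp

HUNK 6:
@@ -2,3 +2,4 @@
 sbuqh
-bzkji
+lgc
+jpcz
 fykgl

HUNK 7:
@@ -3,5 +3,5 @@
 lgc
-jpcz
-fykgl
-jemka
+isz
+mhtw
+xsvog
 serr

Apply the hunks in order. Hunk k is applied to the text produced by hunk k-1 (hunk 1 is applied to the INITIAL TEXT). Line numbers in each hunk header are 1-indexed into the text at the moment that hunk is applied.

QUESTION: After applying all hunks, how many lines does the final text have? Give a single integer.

Answer: 9

Derivation:
Hunk 1: at line 1 remove [bdcrg,zbedj] add [wbwk] -> 9 lines: gsg wbwk ccqy jzvs dsv sknc iuc ccxp lsy
Hunk 2: at line 1 remove [wbwk,ccqy,jzvs] add [sbuqh,rtvjg] -> 8 lines: gsg sbuqh rtvjg dsv sknc iuc ccxp lsy
Hunk 3: at line 1 remove [rtvjg,dsv] add [bzkji] -> 7 lines: gsg sbuqh bzkji sknc iuc ccxp lsy
Hunk 4: at line 3 remove [sknc,iuc] add [fykgl,vev] -> 7 lines: gsg sbuqh bzkji fykgl vev ccxp lsy
Hunk 5: at line 4 remove [vev] add [jemka,serr] -> 8 lines: gsg sbuqh bzkji fykgl jemka serr ccxp lsy
Hunk 6: at line 2 remove [bzkji] add [lgc,jpcz] -> 9 lines: gsg sbuqh lgc jpcz fykgl jemka serr ccxp lsy
Hunk 7: at line 3 remove [jpcz,fykgl,jemka] add [isz,mhtw,xsvog] -> 9 lines: gsg sbuqh lgc isz mhtw xsvog serr ccxp lsy
Final line count: 9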